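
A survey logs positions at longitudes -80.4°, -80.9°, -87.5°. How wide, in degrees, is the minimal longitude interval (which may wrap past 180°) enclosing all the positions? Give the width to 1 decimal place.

7.1°

Sort the longitudes: -87.5°, -80.9°, -80.4°.
Eastward gaps between consecutive values (wrapping around): 6.6°, 0.5°, 352.9°.
Largest gap = 352.9° ⇒ minimal covering band is its complement: 360° − 352.9° = 7.1°.
Band runs from -87.5° eastward to -80.4°.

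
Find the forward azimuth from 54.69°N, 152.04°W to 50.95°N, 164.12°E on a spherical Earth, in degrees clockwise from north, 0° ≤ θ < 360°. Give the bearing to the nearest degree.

280°

Δλ = 164.12 − -152.04 = 316.16°; wrapped into (−180°, 180°]: -43.84°.
θ = atan2( sin Δλ · cos φ₂ , cos φ₁ · sin φ₂ − sin φ₁ · cos φ₂ · cos Δλ )
  = atan2(-0.43637, 0.07806) = -79.857° → normalised to [0°, 360°): 280.143°.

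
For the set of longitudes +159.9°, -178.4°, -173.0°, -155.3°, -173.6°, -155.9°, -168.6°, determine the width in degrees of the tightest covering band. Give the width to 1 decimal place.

44.8°

Sort the longitudes: -178.4°, -173.6°, -173.0°, -168.6°, -155.9°, -155.3°, +159.9°.
Eastward gaps between consecutive values (wrapping around): 4.8°, 0.6°, 4.4°, 12.7°, 0.6°, 315.2°, 21.7°.
Largest gap = 315.2° ⇒ minimal covering band is its complement: 360° − 315.2° = 44.8°.
Band runs from +159.9° eastward to -155.3°, crossing the antimeridian.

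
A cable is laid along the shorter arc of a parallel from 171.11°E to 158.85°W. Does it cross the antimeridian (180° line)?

Naïve |-158.85 − 171.11| = 329.96° > 180°, so the shorter arc goes the other way round — across 180°.
Signed shortest Δλ = ((-158.85 − 171.11 + 180) mod 360) − 180 = 30.04°.
Going east by 30.04° from +171.11° passes through 180° before reaching -158.85°.

Yes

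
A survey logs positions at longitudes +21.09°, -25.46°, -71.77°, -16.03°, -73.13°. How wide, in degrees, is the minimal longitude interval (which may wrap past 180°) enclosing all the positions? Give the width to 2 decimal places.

Sort the longitudes: -73.13°, -71.77°, -25.46°, -16.03°, +21.09°.
Eastward gaps between consecutive values (wrapping around): 1.36°, 46.31°, 9.43°, 37.12°, 265.78°.
Largest gap = 265.78° ⇒ minimal covering band is its complement: 360° − 265.78° = 94.22°.
Band runs from -73.13° eastward to +21.09°.

94.22°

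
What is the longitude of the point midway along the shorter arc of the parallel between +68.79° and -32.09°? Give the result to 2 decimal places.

Signed shortest Δλ from +68.79° to -32.09° is -100.88°.
Midpoint longitude = +68.79° + (-100.88°)/2 = +68.79° − 50.44° = +18.35°.

+18.35°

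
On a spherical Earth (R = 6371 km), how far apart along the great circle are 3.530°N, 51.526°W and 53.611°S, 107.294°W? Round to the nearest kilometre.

8176 km

Δλ = -107.294 − -51.526 = -55.768°.
Δφ = -53.611 − 3.530 = -57.141°.
a = sin²(Δφ/2) + cos φ₁ · cos φ₂ · sin²(Δλ/2) = 0.358230.
c = 2·atan2(√a, √(1−a)) = 1.28331 rad → d = 6371·c ≈ 8175.99 km.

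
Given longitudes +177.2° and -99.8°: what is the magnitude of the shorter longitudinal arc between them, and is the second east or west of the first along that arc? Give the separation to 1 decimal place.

83.0° east

Raw difference: -99.8 − 177.2 = -277.0°.
Normalise into (−180°, 180°]: -277.0° + 360° = 83.0°.
Positive ⇒ the second point lies to the east; separation 83.0°.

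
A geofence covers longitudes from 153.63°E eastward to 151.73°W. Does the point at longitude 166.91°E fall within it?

Band width going east from +153.63° to -151.73°: ((-151.73 − 153.63) mod 360) = 54.64°.
Offset of +166.91° east of the west edge: ((166.91 − 153.63) mod 360) = 13.28°.
13.28° ≤ 54.64° ⇒ inside.

Yes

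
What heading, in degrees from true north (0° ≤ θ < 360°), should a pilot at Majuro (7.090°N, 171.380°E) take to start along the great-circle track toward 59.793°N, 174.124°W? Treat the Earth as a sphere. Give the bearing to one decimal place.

Δλ = -174.124 − 171.380 = -345.504°; wrapped into (−180°, 180°]: 14.496°.
θ = atan2( sin Δλ · cos φ₂ , cos φ₁ · sin φ₂ − sin φ₁ · cos φ₂ · cos Δλ )
  = atan2(0.12594, 0.79748) = 8.974° → normalised to [0°, 360°): 8.974°.

9.0°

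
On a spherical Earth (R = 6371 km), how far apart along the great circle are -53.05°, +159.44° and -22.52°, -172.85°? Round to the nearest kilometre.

Δλ = -172.85 − 159.44 = -332.29°; wrapped into (−180°, 180°]: 27.71°.
Δφ = -22.52 − -53.05 = 30.53°.
a = sin²(Δφ/2) + cos φ₁ · cos φ₂ · sin²(Δλ/2) = 0.101160.
c = 2·atan2(√a, √(1−a)) = 0.64736 rad → d = 6371·c ≈ 4124.32 km.

4124 km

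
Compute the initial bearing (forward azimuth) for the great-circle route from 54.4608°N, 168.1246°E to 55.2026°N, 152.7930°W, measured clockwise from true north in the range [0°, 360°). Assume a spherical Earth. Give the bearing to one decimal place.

72.0°

Δλ = -152.7930 − 168.1246 = -320.9176°; wrapped into (−180°, 180°]: 39.0824°.
θ = atan2( sin Δλ · cos φ₂ , cos φ₁ · sin φ₂ − sin φ₁ · cos φ₂ · cos Δλ )
  = atan2(0.35978, 0.11685) = 72.006° → normalised to [0°, 360°): 72.006°.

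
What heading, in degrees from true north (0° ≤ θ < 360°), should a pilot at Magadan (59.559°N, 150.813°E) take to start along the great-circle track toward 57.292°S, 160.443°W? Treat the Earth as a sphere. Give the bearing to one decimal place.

Δλ = -160.443 − 150.813 = -311.256°; wrapped into (−180°, 180°]: 48.744°.
θ = atan2( sin Δλ · cos φ₂ , cos φ₁ · sin φ₂ − sin φ₁ · cos φ₂ · cos Δλ )
  = atan2(0.40623, -0.73352) = 151.022° → normalised to [0°, 360°): 151.022°.

151.0°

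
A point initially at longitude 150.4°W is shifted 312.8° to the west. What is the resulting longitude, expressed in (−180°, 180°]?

Start at -150.4°; shift −312.8° → -463.2°.
-463.2° lies outside (−180°, 180°]; add 360° → -103.2°.

103.2°W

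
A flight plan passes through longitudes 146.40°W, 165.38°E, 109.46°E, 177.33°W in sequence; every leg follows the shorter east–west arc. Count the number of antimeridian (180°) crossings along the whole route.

Leg 1: -146.40° → +165.38°, shortest Δλ = -48.22° (west) — crosses 180°.
Leg 2: +165.38° → +109.46°, shortest Δλ = -55.92° (west) — does not cross 180°.
Leg 3: +109.46° → -177.33°, shortest Δλ = 73.21° (east) — crosses 180°.
Total crossings: 2.

2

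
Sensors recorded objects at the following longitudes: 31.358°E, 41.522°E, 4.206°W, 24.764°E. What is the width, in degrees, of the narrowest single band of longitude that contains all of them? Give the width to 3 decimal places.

Sort the longitudes: -4.206°, +24.764°, +31.358°, +41.522°.
Eastward gaps between consecutive values (wrapping around): 28.970°, 6.594°, 10.164°, 314.272°.
Largest gap = 314.272° ⇒ minimal covering band is its complement: 360° − 314.272° = 45.728°.
Band runs from -4.206° eastward to +41.522°.

45.728°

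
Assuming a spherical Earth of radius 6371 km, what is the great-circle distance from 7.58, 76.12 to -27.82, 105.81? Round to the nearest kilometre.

5067 km

Δλ = 105.81 − 76.12 = 29.69°.
Δφ = -27.82 − 7.58 = -35.40°.
a = sin²(Δφ/2) + cos φ₁ · cos φ₂ · sin²(Δλ/2) = 0.149983.
c = 2·atan2(√a, √(1−a)) = 0.79535 rad → d = 6371·c ≈ 5067.18 km.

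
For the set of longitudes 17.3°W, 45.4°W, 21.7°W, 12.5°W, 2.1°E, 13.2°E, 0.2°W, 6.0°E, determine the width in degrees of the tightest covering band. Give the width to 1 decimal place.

Sort the longitudes: -45.4°, -21.7°, -17.3°, -12.5°, -0.2°, +2.1°, +6.0°, +13.2°.
Eastward gaps between consecutive values (wrapping around): 23.7°, 4.4°, 4.8°, 12.3°, 2.3°, 3.9°, 7.2°, 301.4°.
Largest gap = 301.4° ⇒ minimal covering band is its complement: 360° − 301.4° = 58.6°.
Band runs from -45.4° eastward to +13.2°.

58.6°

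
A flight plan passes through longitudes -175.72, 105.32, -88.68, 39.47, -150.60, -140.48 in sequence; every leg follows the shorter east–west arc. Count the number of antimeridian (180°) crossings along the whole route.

Leg 1: -175.72° → +105.32°, shortest Δλ = -78.96° (west) — crosses 180°.
Leg 2: +105.32° → -88.68°, shortest Δλ = 166.0° (east) — crosses 180°.
Leg 3: -88.68° → +39.47°, shortest Δλ = 128.15° (east) — does not cross 180°.
Leg 4: +39.47° → -150.60°, shortest Δλ = 169.93° (east) — crosses 180°.
Leg 5: -150.60° → -140.48°, shortest Δλ = 10.12° (east) — does not cross 180°.
Total crossings: 3.

3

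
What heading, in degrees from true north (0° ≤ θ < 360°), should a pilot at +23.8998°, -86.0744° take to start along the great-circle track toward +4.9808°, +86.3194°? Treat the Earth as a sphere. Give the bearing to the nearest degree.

Δλ = 86.3194 − -86.0744 = 172.3938°.
θ = atan2( sin Δλ · cos φ₂ , cos φ₁ · sin φ₂ − sin φ₁ · cos φ₂ · cos Δλ )
  = atan2(0.13186, 0.47943) = 15.378° → normalised to [0°, 360°): 15.378°.

15°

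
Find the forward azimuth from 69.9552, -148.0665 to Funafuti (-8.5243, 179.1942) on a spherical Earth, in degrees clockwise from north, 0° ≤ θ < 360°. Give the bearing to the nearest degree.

Δλ = 179.1942 − -148.0665 = 327.2607°; wrapped into (−180°, 180°]: -32.7393°.
θ = atan2( sin Δλ · cos φ₂ , cos φ₁ · sin φ₂ − sin φ₁ · cos φ₂ · cos Δλ )
  = atan2(-0.53484, -0.83226) = -147.274° → normalised to [0°, 360°): 212.726°.

213°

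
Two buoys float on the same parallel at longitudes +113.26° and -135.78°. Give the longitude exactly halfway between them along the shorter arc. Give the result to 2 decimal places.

Signed shortest Δλ from +113.26° to -135.78° is +110.96°.
Midpoint longitude = +113.26° + (+110.96°)/2 = +113.26° + 55.48° = +168.74°.
(The naïve average (+113.26 + -135.78)/2 = -11.26° is on the wrong side of the globe.)

+168.74°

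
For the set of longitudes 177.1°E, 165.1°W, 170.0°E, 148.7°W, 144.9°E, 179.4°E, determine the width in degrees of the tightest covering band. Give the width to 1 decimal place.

66.4°

Sort the longitudes: -165.1°, -148.7°, +144.9°, +170.0°, +177.1°, +179.4°.
Eastward gaps between consecutive values (wrapping around): 16.4°, 293.6°, 25.1°, 7.1°, 2.3°, 15.5°.
Largest gap = 293.6° ⇒ minimal covering band is its complement: 360° − 293.6° = 66.4°.
Band runs from +144.9° eastward to -148.7°, crossing the antimeridian.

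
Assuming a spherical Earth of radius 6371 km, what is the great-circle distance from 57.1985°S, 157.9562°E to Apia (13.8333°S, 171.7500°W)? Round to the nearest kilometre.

Δλ = -171.7500 − 157.9562 = -329.7062°; wrapped into (−180°, 180°]: 30.2938°.
Δφ = -13.8333 − -57.1985 = 43.3652°.
a = sin²(Δφ/2) + cos φ₁ · cos φ₂ · sin²(Δλ/2) = 0.172418.
c = 2·atan2(√a, √(1−a)) = 0.85640 rad → d = 6371·c ≈ 5456.10 km.

5456 km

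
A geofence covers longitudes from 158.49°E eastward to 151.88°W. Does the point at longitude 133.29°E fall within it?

No

Band width going east from +158.49° to -151.88°: ((-151.88 − 158.49) mod 360) = 49.63°.
Offset of +133.29° east of the west edge: ((133.29 − 158.49) mod 360) = 334.80°.
334.80° > 49.63° ⇒ outside.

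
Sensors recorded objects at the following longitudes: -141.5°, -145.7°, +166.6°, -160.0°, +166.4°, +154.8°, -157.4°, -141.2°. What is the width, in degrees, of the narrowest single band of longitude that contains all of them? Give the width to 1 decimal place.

Sort the longitudes: -160.0°, -157.4°, -145.7°, -141.5°, -141.2°, +154.8°, +166.4°, +166.6°.
Eastward gaps between consecutive values (wrapping around): 2.6°, 11.7°, 4.2°, 0.3°, 296.0°, 11.6°, 0.2°, 33.4°.
Largest gap = 296.0° ⇒ minimal covering band is its complement: 360° − 296.0° = 64.0°.
Band runs from +154.8° eastward to -141.2°, crossing the antimeridian.

64.0°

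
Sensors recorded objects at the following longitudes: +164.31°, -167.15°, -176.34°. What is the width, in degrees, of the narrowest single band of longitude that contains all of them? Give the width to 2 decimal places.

28.54°

Sort the longitudes: -176.34°, -167.15°, +164.31°.
Eastward gaps between consecutive values (wrapping around): 9.19°, 331.46°, 19.35°.
Largest gap = 331.46° ⇒ minimal covering band is its complement: 360° − 331.46° = 28.54°.
Band runs from +164.31° eastward to -167.15°, crossing the antimeridian.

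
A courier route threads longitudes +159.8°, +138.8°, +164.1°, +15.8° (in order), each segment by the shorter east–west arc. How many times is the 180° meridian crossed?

0

Leg 1: +159.8° → +138.8°, shortest Δλ = -21.0° (west) — does not cross 180°.
Leg 2: +138.8° → +164.1°, shortest Δλ = 25.3° (east) — does not cross 180°.
Leg 3: +164.1° → +15.8°, shortest Δλ = -148.3° (west) — does not cross 180°.
Total crossings: 0.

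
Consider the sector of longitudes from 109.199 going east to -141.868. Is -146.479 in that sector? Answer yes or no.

Yes

Band width going east from +109.199° to -141.868°: ((-141.868 − 109.199) mod 360) = 108.933°.
Offset of -146.479° east of the west edge: ((-146.479 − 109.199) mod 360) = 104.322°.
104.322° ≤ 108.933° ⇒ inside.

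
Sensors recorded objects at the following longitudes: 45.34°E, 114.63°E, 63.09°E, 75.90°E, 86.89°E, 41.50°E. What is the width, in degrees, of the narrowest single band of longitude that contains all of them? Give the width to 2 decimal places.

Sort the longitudes: +41.50°, +45.34°, +63.09°, +75.90°, +86.89°, +114.63°.
Eastward gaps between consecutive values (wrapping around): 3.84°, 17.75°, 12.81°, 10.99°, 27.74°, 286.87°.
Largest gap = 286.87° ⇒ minimal covering band is its complement: 360° − 286.87° = 73.13°.
Band runs from +41.50° eastward to +114.63°.

73.13°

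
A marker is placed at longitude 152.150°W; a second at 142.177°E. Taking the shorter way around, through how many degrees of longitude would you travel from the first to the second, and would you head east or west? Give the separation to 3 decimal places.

Raw difference: 142.177 − -152.150 = 294.327°.
Normalise into (−180°, 180°]: 294.327° − 360° = -65.673°.
Negative ⇒ the second point lies to the west; separation 65.673°.

65.673° west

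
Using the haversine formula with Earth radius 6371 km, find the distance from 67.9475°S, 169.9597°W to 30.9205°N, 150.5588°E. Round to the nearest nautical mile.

6194 nmi

Δλ = 150.5588 − -169.9597 = 320.5185°; wrapped into (−180°, 180°]: -39.4815°.
Δφ = 30.9205 − -67.9475 = 98.8680°.
a = sin²(Δφ/2) + cos φ₁ · cos φ₂ · sin²(Δλ/2) = 0.613826.
c = 2·atan2(√a, √(1−a)) = 1.80046 rad → d = 6371·c ≈ 11470.74 km ≈ 6193.70 nmi.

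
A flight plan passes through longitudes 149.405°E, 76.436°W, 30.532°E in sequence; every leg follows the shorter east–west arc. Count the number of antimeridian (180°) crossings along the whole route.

Leg 1: +149.405° → -76.436°, shortest Δλ = 134.159° (east) — crosses 180°.
Leg 2: -76.436° → +30.532°, shortest Δλ = 106.968° (east) — does not cross 180°.
Total crossings: 1.

1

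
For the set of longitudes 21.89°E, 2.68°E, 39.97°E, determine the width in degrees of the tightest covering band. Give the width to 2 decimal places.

Sort the longitudes: +2.68°, +21.89°, +39.97°.
Eastward gaps between consecutive values (wrapping around): 19.21°, 18.08°, 322.71°.
Largest gap = 322.71° ⇒ minimal covering band is its complement: 360° − 322.71° = 37.29°.
Band runs from +2.68° eastward to +39.97°.

37.29°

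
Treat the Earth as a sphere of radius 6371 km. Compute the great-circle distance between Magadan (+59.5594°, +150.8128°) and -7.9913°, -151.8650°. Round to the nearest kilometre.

Δλ = -151.8650 − 150.8128 = -302.6778°; wrapped into (−180°, 180°]: 57.3222°.
Δφ = -7.9913 − 59.5594 = -67.5507°.
a = sin²(Δφ/2) + cos φ₁ · cos φ₂ · sin²(Δλ/2) = 0.424485.
c = 2·atan2(√a, √(1−a)) = 1.41919 rad → d = 6371·c ≈ 9041.64 km.

9042 km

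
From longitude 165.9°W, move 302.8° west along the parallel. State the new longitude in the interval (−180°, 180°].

108.7°W

Start at -165.9°; shift −302.8° → -468.7°.
-468.7° lies outside (−180°, 180°]; add 360° → -108.7°.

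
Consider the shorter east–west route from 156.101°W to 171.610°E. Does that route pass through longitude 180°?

Yes

Naïve |171.610 − -156.101| = 327.711° > 180°, so the shorter arc goes the other way round — across 180°.
Signed shortest Δλ = ((171.610 − -156.101 + 180) mod 360) − 180 = -32.289°.
Going west by 32.289° from -156.101° passes through 180° before reaching +171.610°.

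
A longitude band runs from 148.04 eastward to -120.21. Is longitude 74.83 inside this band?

No

Band width going east from +148.04° to -120.21°: ((-120.21 − 148.04) mod 360) = 91.75°.
Offset of +74.83° east of the west edge: ((74.83 − 148.04) mod 360) = 286.79°.
286.79° > 91.75° ⇒ outside.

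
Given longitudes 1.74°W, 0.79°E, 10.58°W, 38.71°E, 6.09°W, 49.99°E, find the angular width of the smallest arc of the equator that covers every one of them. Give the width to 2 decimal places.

60.57°

Sort the longitudes: -10.58°, -6.09°, -1.74°, +0.79°, +38.71°, +49.99°.
Eastward gaps between consecutive values (wrapping around): 4.49°, 4.35°, 2.53°, 37.92°, 11.28°, 299.43°.
Largest gap = 299.43° ⇒ minimal covering band is its complement: 360° − 299.43° = 60.57°.
Band runs from -10.58° eastward to +49.99°.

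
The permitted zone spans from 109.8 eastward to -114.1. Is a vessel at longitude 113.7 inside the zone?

Yes

Band width going east from +109.8° to -114.1°: ((-114.1 − 109.8) mod 360) = 136.1°.
Offset of +113.7° east of the west edge: ((113.7 − 109.8) mod 360) = 3.9°.
3.9° ≤ 136.1° ⇒ inside.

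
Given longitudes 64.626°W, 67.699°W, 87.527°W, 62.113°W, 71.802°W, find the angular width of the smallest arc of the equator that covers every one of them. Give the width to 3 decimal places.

Sort the longitudes: -87.527°, -71.802°, -67.699°, -64.626°, -62.113°.
Eastward gaps between consecutive values (wrapping around): 15.725°, 4.103°, 3.073°, 2.513°, 334.586°.
Largest gap = 334.586° ⇒ minimal covering band is its complement: 360° − 334.586° = 25.414°.
Band runs from -87.527° eastward to -62.113°.

25.414°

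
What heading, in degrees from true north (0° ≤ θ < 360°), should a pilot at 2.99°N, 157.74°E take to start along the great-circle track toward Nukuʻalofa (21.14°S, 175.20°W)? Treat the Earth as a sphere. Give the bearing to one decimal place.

Δλ = -175.20 − 157.74 = -332.94°; wrapped into (−180°, 180°]: 27.06°.
θ = atan2( sin Δλ · cos φ₂ , cos φ₁ · sin φ₂ − sin φ₁ · cos φ₂ · cos Δλ )
  = atan2(0.42431, -0.40348) = 133.559° → normalised to [0°, 360°): 133.559°.

133.6°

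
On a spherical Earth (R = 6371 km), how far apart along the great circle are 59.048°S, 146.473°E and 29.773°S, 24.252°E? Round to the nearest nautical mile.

4754 nmi

Δλ = 24.252 − 146.473 = -122.221°.
Δφ = -29.773 − -59.048 = 29.275°.
a = sin²(Δφ/2) + cos φ₁ · cos φ₂ · sin²(Δλ/2) = 0.406088.
c = 2·atan2(√a, √(1−a)) = 1.38185 rad → d = 6371·c ≈ 8803.77 km ≈ 4753.66 nmi.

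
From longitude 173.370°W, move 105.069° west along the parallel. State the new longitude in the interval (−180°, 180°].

Start at -173.370°; shift −105.069° → -278.439°.
-278.439° lies outside (−180°, 180°]; add 360° → +81.561°.

81.561°E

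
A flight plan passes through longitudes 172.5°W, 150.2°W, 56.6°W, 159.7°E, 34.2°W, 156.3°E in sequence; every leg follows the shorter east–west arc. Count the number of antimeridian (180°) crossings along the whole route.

3

Leg 1: -172.5° → -150.2°, shortest Δλ = 22.3° (east) — does not cross 180°.
Leg 2: -150.2° → -56.6°, shortest Δλ = 93.6° (east) — does not cross 180°.
Leg 3: -56.6° → +159.7°, shortest Δλ = -143.7° (west) — crosses 180°.
Leg 4: +159.7° → -34.2°, shortest Δλ = 166.1° (east) — crosses 180°.
Leg 5: -34.2° → +156.3°, shortest Δλ = -169.5° (west) — crosses 180°.
Total crossings: 3.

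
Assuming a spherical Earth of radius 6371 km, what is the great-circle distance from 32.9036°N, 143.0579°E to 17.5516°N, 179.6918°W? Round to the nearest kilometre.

4089 km

Δλ = -179.6918 − 143.0579 = -322.7497°; wrapped into (−180°, 180°]: 37.2503°.
Δφ = 17.5516 − 32.9036 = -15.3520°.
a = sin²(Δφ/2) + cos φ₁ · cos φ₂ · sin²(Δλ/2) = 0.099493.
c = 2·atan2(√a, √(1−a)) = 0.64181 rad → d = 6371·c ≈ 4088.96 km.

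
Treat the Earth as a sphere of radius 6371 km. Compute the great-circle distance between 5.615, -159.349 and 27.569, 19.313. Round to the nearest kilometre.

Δλ = 19.313 − -159.349 = 178.662°.
Δφ = 27.569 − 5.615 = 21.954°.
a = sin²(Δφ/2) + cos φ₁ · cos φ₂ · sin²(Δλ/2) = 0.918338.
c = 2·atan2(√a, √(1−a)) = 2.56198 rad → d = 6371·c ≈ 16322.40 km.

16322 km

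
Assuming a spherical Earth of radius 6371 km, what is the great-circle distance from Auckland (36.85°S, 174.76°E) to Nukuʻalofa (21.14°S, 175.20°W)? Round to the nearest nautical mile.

Δλ = -175.20 − 174.76 = -349.96°; wrapped into (−180°, 180°]: 10.04°.
Δφ = -21.14 − -36.85 = 15.71°.
a = sin²(Δφ/2) + cos φ₁ · cos φ₂ · sin²(Δλ/2) = 0.024392.
c = 2·atan2(√a, √(1−a)) = 0.31365 rad → d = 6371·c ≈ 1998.24 km ≈ 1078.96 nmi.

1079 nmi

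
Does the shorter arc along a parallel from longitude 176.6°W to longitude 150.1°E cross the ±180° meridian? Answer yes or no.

Yes

Naïve |150.1 − -176.6| = 326.7° > 180°, so the shorter arc goes the other way round — across 180°.
Signed shortest Δλ = ((150.1 − -176.6 + 180) mod 360) − 180 = -33.3°.
Going west by 33.3° from -176.6° passes through 180° before reaching +150.1°.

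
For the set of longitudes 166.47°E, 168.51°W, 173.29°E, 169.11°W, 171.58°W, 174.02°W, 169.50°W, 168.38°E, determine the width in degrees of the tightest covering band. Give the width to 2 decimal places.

25.02°

Sort the longitudes: -174.02°, -171.58°, -169.50°, -169.11°, -168.51°, +166.47°, +168.38°, +173.29°.
Eastward gaps between consecutive values (wrapping around): 2.44°, 2.08°, 0.39°, 0.60°, 334.98°, 1.91°, 4.91°, 12.69°.
Largest gap = 334.98° ⇒ minimal covering band is its complement: 360° − 334.98° = 25.02°.
Band runs from +166.47° eastward to -168.51°, crossing the antimeridian.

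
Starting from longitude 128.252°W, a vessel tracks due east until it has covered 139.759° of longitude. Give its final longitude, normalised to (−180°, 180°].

11.507°E

Start at -128.252°; shift +139.759° → +11.507°.
+11.507° already lies in (−180°, 180°].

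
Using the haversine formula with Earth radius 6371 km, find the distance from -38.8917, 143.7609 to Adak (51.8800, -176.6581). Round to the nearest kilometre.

10797 km

Δλ = -176.6581 − 143.7609 = -320.4190°; wrapped into (−180°, 180°]: 39.5810°.
Δφ = 51.8800 − -38.8917 = 90.7717°.
a = sin²(Δφ/2) + cos φ₁ · cos φ₂ · sin²(Δλ/2) = 0.561815.
c = 2·atan2(√a, √(1−a)) = 1.69474 rad → d = 6371·c ≈ 10797.20 km.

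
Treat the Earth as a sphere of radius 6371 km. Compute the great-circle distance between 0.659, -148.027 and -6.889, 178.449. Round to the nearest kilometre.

Δλ = 178.449 − -148.027 = 326.476°; wrapped into (−180°, 180°]: -33.524°.
Δφ = -6.889 − 0.659 = -7.548°.
a = sin²(Δφ/2) + cos φ₁ · cos φ₂ · sin²(Δλ/2) = 0.086899.
c = 2·atan2(√a, √(1−a)) = 0.59846 rad → d = 6371·c ≈ 3812.82 km.

3813 km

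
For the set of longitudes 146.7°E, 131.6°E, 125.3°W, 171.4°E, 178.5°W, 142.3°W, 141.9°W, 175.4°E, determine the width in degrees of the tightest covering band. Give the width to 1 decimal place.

103.1°

Sort the longitudes: -178.5°, -142.3°, -141.9°, -125.3°, +131.6°, +146.7°, +171.4°, +175.4°.
Eastward gaps between consecutive values (wrapping around): 36.2°, 0.4°, 16.6°, 256.9°, 15.1°, 24.7°, 4.0°, 6.1°.
Largest gap = 256.9° ⇒ minimal covering band is its complement: 360° − 256.9° = 103.1°.
Band runs from +131.6° eastward to -125.3°, crossing the antimeridian.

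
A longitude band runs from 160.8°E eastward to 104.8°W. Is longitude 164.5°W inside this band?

Band width going east from +160.8° to -104.8°: ((-104.8 − 160.8) mod 360) = 94.4°.
Offset of -164.5° east of the west edge: ((-164.5 − 160.8) mod 360) = 34.7°.
34.7° ≤ 94.4° ⇒ inside.

Yes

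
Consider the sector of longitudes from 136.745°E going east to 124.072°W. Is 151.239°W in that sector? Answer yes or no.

Band width going east from +136.745° to -124.072°: ((-124.072 − 136.745) mod 360) = 99.183°.
Offset of -151.239° east of the west edge: ((-151.239 − 136.745) mod 360) = 72.016°.
72.016° ≤ 99.183° ⇒ inside.

Yes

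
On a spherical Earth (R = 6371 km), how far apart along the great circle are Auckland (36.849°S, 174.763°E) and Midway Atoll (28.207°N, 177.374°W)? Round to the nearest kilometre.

7280 km

Δλ = -177.374 − 174.763 = -352.137°; wrapped into (−180°, 180°]: 7.863°.
Δφ = 28.207 − -36.849 = 65.056°.
a = sin²(Δφ/2) + cos φ₁ · cos φ₂ · sin²(Δλ/2) = 0.292449.
c = 2·atan2(√a, √(1−a)) = 1.14274 rad → d = 6371·c ≈ 7280.41 km.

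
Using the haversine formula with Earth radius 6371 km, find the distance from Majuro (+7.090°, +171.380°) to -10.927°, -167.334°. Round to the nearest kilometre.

Δλ = -167.334 − 171.380 = -338.714°; wrapped into (−180°, 180°]: 21.286°.
Δφ = -10.927 − 7.090 = -18.017°.
a = sin²(Δφ/2) + cos φ₁ · cos φ₂ · sin²(Δλ/2) = 0.057753.
c = 2·atan2(√a, √(1−a)) = 0.48539 rad → d = 6371·c ≈ 3092.41 km.

3092 km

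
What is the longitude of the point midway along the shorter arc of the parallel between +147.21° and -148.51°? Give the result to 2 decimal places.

Signed shortest Δλ from +147.21° to -148.51° is +64.28°.
Midpoint longitude = +147.21° + (+64.28°)/2 = +147.21° + 32.14° = +179.35°.
(The naïve average (+147.21 + -148.51)/2 = -0.65° is on the wrong side of the globe.)

+179.35°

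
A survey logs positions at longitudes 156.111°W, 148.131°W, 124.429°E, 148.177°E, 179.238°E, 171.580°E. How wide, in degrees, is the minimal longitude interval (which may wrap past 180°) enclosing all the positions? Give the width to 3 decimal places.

87.440°

Sort the longitudes: -156.111°, -148.131°, +124.429°, +148.177°, +171.580°, +179.238°.
Eastward gaps between consecutive values (wrapping around): 7.980°, 272.560°, 23.748°, 23.403°, 7.658°, 24.651°.
Largest gap = 272.560° ⇒ minimal covering band is its complement: 360° − 272.560° = 87.440°.
Band runs from +124.429° eastward to -148.131°, crossing the antimeridian.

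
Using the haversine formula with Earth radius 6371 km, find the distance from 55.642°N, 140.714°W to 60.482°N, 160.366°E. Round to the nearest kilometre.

3388 km

Δλ = 160.366 − -140.714 = 301.080°; wrapped into (−180°, 180°]: -58.920°.
Δφ = 60.482 − 55.642 = 4.840°.
a = sin²(Δφ/2) + cos φ₁ · cos φ₂ · sin²(Δλ/2) = 0.069041.
c = 2·atan2(√a, √(1−a)) = 0.53175 rad → d = 6371·c ≈ 3387.81 km.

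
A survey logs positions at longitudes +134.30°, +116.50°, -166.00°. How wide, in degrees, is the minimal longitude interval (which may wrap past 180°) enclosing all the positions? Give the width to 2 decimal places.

Sort the longitudes: -166.00°, +116.50°, +134.30°.
Eastward gaps between consecutive values (wrapping around): 282.50°, 17.80°, 59.70°.
Largest gap = 282.50° ⇒ minimal covering band is its complement: 360° − 282.50° = 77.50°.
Band runs from +116.50° eastward to -166.00°, crossing the antimeridian.

77.50°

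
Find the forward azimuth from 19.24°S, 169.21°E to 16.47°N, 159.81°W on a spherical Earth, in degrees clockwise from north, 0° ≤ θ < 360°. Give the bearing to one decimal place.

Δλ = -159.81 − 169.21 = -329.02°; wrapped into (−180°, 180°]: 30.98°.
θ = atan2( sin Δλ · cos φ₂ , cos φ₁ · sin φ₂ − sin φ₁ · cos φ₂ · cos Δλ )
  = atan2(0.49362, 0.53860) = 42.505° → normalised to [0°, 360°): 42.505°.

42.5°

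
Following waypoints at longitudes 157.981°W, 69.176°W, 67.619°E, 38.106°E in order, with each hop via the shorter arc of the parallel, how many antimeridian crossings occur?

0

Leg 1: -157.981° → -69.176°, shortest Δλ = 88.805° (east) — does not cross 180°.
Leg 2: -69.176° → +67.619°, shortest Δλ = 136.795° (east) — does not cross 180°.
Leg 3: +67.619° → +38.106°, shortest Δλ = -29.513° (west) — does not cross 180°.
Total crossings: 0.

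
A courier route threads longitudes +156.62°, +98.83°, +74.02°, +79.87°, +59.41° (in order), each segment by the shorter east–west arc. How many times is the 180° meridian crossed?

Leg 1: +156.62° → +98.83°, shortest Δλ = -57.79° (west) — does not cross 180°.
Leg 2: +98.83° → +74.02°, shortest Δλ = -24.81° (west) — does not cross 180°.
Leg 3: +74.02° → +79.87°, shortest Δλ = 5.85° (east) — does not cross 180°.
Leg 4: +79.87° → +59.41°, shortest Δλ = -20.46° (west) — does not cross 180°.
Total crossings: 0.

0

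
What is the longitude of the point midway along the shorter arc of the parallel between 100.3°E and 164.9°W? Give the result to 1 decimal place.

147.7°E

Signed shortest Δλ from +100.3° to -164.9° is +94.8°.
Midpoint longitude = +100.3° + (+94.8°)/2 = +100.3° + 47.4° = +147.7°.
(The naïve average (+100.3 + -164.9)/2 = -32.3° is on the wrong side of the globe.)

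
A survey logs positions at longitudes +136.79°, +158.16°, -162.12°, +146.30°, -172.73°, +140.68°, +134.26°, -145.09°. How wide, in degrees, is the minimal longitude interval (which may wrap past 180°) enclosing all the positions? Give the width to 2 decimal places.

Sort the longitudes: -172.73°, -162.12°, -145.09°, +134.26°, +136.79°, +140.68°, +146.30°, +158.16°.
Eastward gaps between consecutive values (wrapping around): 10.61°, 17.03°, 279.35°, 2.53°, 3.89°, 5.62°, 11.86°, 29.11°.
Largest gap = 279.35° ⇒ minimal covering band is its complement: 360° − 279.35° = 80.65°.
Band runs from +134.26° eastward to -145.09°, crossing the antimeridian.

80.65°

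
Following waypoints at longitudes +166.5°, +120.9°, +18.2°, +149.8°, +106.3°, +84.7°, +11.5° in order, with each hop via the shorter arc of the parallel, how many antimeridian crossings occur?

0

Leg 1: +166.5° → +120.9°, shortest Δλ = -45.6° (west) — does not cross 180°.
Leg 2: +120.9° → +18.2°, shortest Δλ = -102.7° (west) — does not cross 180°.
Leg 3: +18.2° → +149.8°, shortest Δλ = 131.6° (east) — does not cross 180°.
Leg 4: +149.8° → +106.3°, shortest Δλ = -43.5° (west) — does not cross 180°.
Leg 5: +106.3° → +84.7°, shortest Δλ = -21.6° (west) — does not cross 180°.
Leg 6: +84.7° → +11.5°, shortest Δλ = -73.2° (west) — does not cross 180°.
Total crossings: 0.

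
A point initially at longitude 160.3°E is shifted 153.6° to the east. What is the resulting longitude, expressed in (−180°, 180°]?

Start at +160.3°; shift +153.6° → +313.9°.
+313.9° lies outside (−180°, 180°]; subtract 360° → -46.1°.

46.1°W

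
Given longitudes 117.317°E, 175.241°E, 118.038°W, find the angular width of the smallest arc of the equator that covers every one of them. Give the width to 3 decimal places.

124.645°

Sort the longitudes: -118.038°, +117.317°, +175.241°.
Eastward gaps between consecutive values (wrapping around): 235.355°, 57.924°, 66.721°.
Largest gap = 235.355° ⇒ minimal covering band is its complement: 360° − 235.355° = 124.645°.
Band runs from +117.317° eastward to -118.038°, crossing the antimeridian.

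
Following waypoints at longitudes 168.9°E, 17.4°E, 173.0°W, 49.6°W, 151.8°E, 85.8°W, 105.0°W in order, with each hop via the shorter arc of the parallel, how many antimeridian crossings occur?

Leg 1: +168.9° → +17.4°, shortest Δλ = -151.5° (west) — does not cross 180°.
Leg 2: +17.4° → -173.0°, shortest Δλ = 169.6° (east) — crosses 180°.
Leg 3: -173.0° → -49.6°, shortest Δλ = 123.4° (east) — does not cross 180°.
Leg 4: -49.6° → +151.8°, shortest Δλ = -158.6° (west) — crosses 180°.
Leg 5: +151.8° → -85.8°, shortest Δλ = 122.4° (east) — crosses 180°.
Leg 6: -85.8° → -105.0°, shortest Δλ = -19.2° (west) — does not cross 180°.
Total crossings: 3.

3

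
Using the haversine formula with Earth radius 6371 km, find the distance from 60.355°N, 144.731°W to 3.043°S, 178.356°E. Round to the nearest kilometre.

Δλ = 178.356 − -144.731 = 323.087°; wrapped into (−180°, 180°]: -36.913°.
Δφ = -3.043 − 60.355 = -63.398°.
a = sin²(Δφ/2) + cos φ₁ · cos φ₂ · sin²(Δλ/2) = 0.325609.
c = 2·atan2(√a, √(1−a)) = 1.21453 rad → d = 6371·c ≈ 7737.74 km.

7738 km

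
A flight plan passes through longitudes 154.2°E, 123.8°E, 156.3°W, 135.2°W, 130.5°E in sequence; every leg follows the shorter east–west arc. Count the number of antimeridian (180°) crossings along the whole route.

Leg 1: +154.2° → +123.8°, shortest Δλ = -30.4° (west) — does not cross 180°.
Leg 2: +123.8° → -156.3°, shortest Δλ = 79.9° (east) — crosses 180°.
Leg 3: -156.3° → -135.2°, shortest Δλ = 21.1° (east) — does not cross 180°.
Leg 4: -135.2° → +130.5°, shortest Δλ = -94.3° (west) — crosses 180°.
Total crossings: 2.

2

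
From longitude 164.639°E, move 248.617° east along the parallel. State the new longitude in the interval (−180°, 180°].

53.256°E

Start at +164.639°; shift +248.617° → +413.256°.
+413.256° lies outside (−180°, 180°]; subtract 360° → +53.256°.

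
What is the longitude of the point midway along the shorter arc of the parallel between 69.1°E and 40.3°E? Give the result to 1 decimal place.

Signed shortest Δλ from +69.1° to +40.3° is -28.8°.
Midpoint longitude = +69.1° + (-28.8°)/2 = +69.1° − 14.4° = +54.7°.

54.7°E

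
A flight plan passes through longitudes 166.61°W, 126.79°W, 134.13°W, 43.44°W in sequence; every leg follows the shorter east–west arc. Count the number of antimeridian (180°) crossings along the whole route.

0

Leg 1: -166.61° → -126.79°, shortest Δλ = 39.82° (east) — does not cross 180°.
Leg 2: -126.79° → -134.13°, shortest Δλ = -7.34° (west) — does not cross 180°.
Leg 3: -134.13° → -43.44°, shortest Δλ = 90.69° (east) — does not cross 180°.
Total crossings: 0.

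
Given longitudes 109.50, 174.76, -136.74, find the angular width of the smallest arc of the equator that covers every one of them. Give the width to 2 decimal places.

Sort the longitudes: -136.74°, +109.50°, +174.76°.
Eastward gaps between consecutive values (wrapping around): 246.24°, 65.26°, 48.50°.
Largest gap = 246.24° ⇒ minimal covering band is its complement: 360° − 246.24° = 113.76°.
Band runs from +109.50° eastward to -136.74°, crossing the antimeridian.

113.76°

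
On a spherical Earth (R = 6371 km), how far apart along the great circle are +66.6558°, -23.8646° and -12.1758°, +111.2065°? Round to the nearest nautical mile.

Δλ = 111.2065 − -23.8646 = 135.0711°.
Δφ = -12.1758 − 66.6558 = -78.8316°.
a = sin²(Δφ/2) + cos φ₁ · cos φ₂ · sin²(Δλ/2) = 0.733939.
c = 2·atan2(√a, √(1−a)) = 2.05768 rad → d = 6371·c ≈ 13109.50 km ≈ 7078.57 nmi.

7079 nmi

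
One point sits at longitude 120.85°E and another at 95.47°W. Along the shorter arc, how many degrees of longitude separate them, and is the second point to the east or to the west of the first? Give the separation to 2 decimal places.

Raw difference: -95.47 − 120.85 = -216.32°.
Normalise into (−180°, 180°]: -216.32° + 360° = 143.68°.
Positive ⇒ the second point lies to the east; separation 143.68°.

143.68° east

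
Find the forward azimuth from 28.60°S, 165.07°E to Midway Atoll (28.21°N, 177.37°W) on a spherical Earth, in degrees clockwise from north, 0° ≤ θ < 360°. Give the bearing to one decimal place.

18.0°

Δλ = -177.37 − 165.07 = -342.44°; wrapped into (−180°, 180°]: 17.56°.
θ = atan2( sin Δλ · cos φ₂ , cos φ₁ · sin φ₂ − sin φ₁ · cos φ₂ · cos Δλ )
  = atan2(0.26587, 0.81720) = 18.022° → normalised to [0°, 360°): 18.022°.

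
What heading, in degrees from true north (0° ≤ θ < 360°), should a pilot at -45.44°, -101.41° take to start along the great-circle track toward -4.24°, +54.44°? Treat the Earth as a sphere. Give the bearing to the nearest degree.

Δλ = 54.44 − -101.41 = 155.85°.
θ = atan2( sin Δλ · cos φ₂ , cos φ₁ · sin φ₂ − sin φ₁ · cos φ₂ · cos Δλ )
  = atan2(0.40801, -0.70025) = 149.772° → normalised to [0°, 360°): 149.772°.

150°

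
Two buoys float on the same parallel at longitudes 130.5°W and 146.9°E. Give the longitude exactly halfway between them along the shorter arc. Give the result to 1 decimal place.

Signed shortest Δλ from -130.5° to +146.9° is -82.6°.
Midpoint longitude = -130.5° + (-82.6°)/2 = -130.5° − 41.3° = -171.8°.
(The naïve average (-130.5 + +146.9)/2 = 8.2° is on the wrong side of the globe.)

171.8°W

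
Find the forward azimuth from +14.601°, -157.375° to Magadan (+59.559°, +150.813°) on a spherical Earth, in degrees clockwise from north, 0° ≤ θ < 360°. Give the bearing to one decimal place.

332.2°

Δλ = 150.813 − -157.375 = 308.188°; wrapped into (−180°, 180°]: -51.812°.
θ = atan2( sin Δλ · cos φ₂ , cos φ₁ · sin φ₂ − sin φ₁ · cos φ₂ · cos Δλ )
  = atan2(-0.39822, 0.75535) = -27.798° → normalised to [0°, 360°): 332.202°.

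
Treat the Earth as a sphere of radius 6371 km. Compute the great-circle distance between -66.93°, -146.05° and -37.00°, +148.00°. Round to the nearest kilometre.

Δλ = 148.00 − -146.05 = 294.05°; wrapped into (−180°, 180°]: -65.95°.
Δφ = -37.00 − -66.93 = 29.93°.
a = sin²(Δφ/2) + cos φ₁ · cos φ₂ · sin²(Δλ/2) = 0.159388.
c = 2·atan2(√a, √(1−a)) = 0.82136 rad → d = 6371·c ≈ 5232.91 km.

5233 km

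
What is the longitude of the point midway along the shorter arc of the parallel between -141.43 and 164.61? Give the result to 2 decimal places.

Signed shortest Δλ from -141.43° to +164.61° is -53.96°.
Midpoint longitude = -141.43° + (-53.96°)/2 = -141.43° − 26.98° = -168.41°.
(The naïve average (-141.43 + +164.61)/2 = 11.59° is on the wrong side of the globe.)

-168.41°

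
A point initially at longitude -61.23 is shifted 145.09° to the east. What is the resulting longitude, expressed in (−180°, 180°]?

Start at -61.23°; shift +145.09° → +83.86°.
+83.86° already lies in (−180°, 180°].

+83.86°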